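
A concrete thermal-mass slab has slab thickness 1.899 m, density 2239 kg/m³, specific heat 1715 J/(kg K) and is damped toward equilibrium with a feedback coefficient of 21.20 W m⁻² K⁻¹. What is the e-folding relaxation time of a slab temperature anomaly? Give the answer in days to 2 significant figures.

4.0 days

Areal heat capacity C = ρ c_p D = 2239 × 1715 × 1.899 = 7.29×10^6 J/(m^2 K).
Relaxation time τ = C / λ = 7.29×10^6 / 21.20 = 3.44×10^5 s.
In days: 3.44×10^5 s / (86400 s/day) = 3.98 days.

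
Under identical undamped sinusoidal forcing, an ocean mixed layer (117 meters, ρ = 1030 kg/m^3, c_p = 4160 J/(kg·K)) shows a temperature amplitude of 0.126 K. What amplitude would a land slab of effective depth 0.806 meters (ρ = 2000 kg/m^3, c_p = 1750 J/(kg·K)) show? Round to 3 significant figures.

C_ocean = 5.01×10^8 J/(m²·K); C_land = 2.82×10^6 J/(m²·K).
A ∝ 1/C ⇒ A_land = A_ocean × C_ocean/C_land = 0.126 × 178 = 22.4 K.

22.4 K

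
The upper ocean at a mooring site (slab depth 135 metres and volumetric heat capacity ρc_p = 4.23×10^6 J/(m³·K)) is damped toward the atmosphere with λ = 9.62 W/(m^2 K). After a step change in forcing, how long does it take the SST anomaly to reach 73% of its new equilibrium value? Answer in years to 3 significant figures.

Areal heat capacity C = ρc_p × D = 4.23×10^6 × 135 = 5.71×10^8 J/(m²·K).
τ = C / λ = 5.71×10^8 / 9.62 = 5.94×10^7 s.
Fraction reached: 1 − e^(−t/τ) = 0.73 ⇒ t = −τ ln(1 − 0.73) = τ × 1.31.
t = 7.77×10^7 s = 2.46 years.

2.46 years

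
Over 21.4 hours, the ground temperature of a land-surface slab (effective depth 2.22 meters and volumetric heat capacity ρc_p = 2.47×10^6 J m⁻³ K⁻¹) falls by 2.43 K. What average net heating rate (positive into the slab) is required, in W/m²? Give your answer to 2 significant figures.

-170

Areal heat capacity C = ρc_p × D = 2.47×10^6 × 2.22 = 5.48×10^6 J/(m²·K).
Required heat per unit area: Q = C ΔT = 5.48×10^6 × -2.43 = -1.33×10^7 J/m².
Flux F = Q / Δt = -1.33×10^7 / 77000 s = -173 W/m².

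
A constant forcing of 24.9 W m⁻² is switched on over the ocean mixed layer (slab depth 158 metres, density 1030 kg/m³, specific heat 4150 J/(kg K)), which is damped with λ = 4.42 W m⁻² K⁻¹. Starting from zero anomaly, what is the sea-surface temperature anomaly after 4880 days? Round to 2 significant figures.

5.3 K

Areal heat capacity C = ρ c_p D = 1030 × 4150 × 158 = 6.75×10^8 J m⁻² K⁻¹.
τ = C / λ = 6.75×10^8 / 4.42 = 1.53×10^8 s.
Equilibrium anomaly ΔT_eq = F / λ = 24.9 / 4.42 = 5.63 K.
t = 4880 days = 4.22×10^8 s, so t/τ = 2.76.
ΔT(t) = ΔT_eq (1 − e^(−t/τ)) = 5.63 × (1 − e^−2.76) = 5.28 K.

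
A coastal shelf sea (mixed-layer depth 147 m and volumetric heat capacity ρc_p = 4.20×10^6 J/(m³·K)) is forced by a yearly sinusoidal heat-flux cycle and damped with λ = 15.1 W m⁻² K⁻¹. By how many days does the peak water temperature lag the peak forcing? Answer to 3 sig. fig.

Areal heat capacity C = ρc_p × D = 4.20×10^6 × 147 = 6.17×10^8 J/(m²·K).
ω = 2π / 3.15×10^7 s = 1.99×10^-7 s⁻¹.
Phase lag φ = arctan(Cω/λ) = arctan(123/15.1) = 1.45 rad.
Time lag = φ / ω = 1.45 / 1.99×10^-7 = 7.27×10^6 s = 84.2 days.

84.2 days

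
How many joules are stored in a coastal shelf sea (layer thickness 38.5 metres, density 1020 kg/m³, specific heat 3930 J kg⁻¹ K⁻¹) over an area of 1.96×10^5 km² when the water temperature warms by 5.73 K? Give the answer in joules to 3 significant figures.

1.73×10^20 J

Areal heat capacity C = ρ c_p D = 1020 × 3930 × 38.5 = 1.54×10^8 J/(m²·K).
Heat per unit area: q = C ΔT = 1.54×10^8 × 5.73 = 8.84×10^8 J/m².
Total heat: Q = q × A = 8.84×10^8 × (1.96×10^5 × 10⁶ m²) = 1.73×10^20 J.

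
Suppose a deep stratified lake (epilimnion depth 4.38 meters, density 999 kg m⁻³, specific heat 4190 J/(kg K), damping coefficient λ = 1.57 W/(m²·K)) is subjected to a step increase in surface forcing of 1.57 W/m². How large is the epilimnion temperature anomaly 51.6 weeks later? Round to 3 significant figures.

Areal heat capacity C = ρ c_p D = 999 × 4190 × 4.38 = 1.83×10^7 J m⁻² K⁻¹.
τ = C / λ = 1.83×10^7 / 1.57 = 1.17×10^7 s.
Equilibrium anomaly ΔT_eq = F / λ = 1.57 / 1.57 = 1.00 K.
t = 51.6 weeks = 3.12×10^7 s, so t/τ = 2.67.
ΔT(t) = ΔT_eq (1 − e^(−t/τ)) = 1.00 × (1 − e^−2.67) = 0.931 K.

0.931 K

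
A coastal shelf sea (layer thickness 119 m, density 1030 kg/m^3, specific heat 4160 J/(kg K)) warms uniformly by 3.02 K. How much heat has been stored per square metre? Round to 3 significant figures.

Areal heat capacity C = ρ c_p D = 1030 × 4160 × 119 = 5.10×10^8 J m⁻² K⁻¹.
ΔQ = C ΔT = 5.10×10^8 × 3.02 = 1.54×10^9 J/m².

1.54×10^9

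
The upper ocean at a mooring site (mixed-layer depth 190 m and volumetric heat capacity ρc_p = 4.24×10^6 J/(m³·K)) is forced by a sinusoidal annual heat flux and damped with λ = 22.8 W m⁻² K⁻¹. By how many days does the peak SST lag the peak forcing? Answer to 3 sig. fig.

Areal heat capacity C = ρc_p × D = 4.24×10^6 × 190 = 8.06×10^8 J/(m²·K).
ω = 2π / 3.15×10^7 s = 1.99×10^-7 s⁻¹.
Phase lag φ = arctan(Cω/λ) = arctan(161/22.8) = 1.43 rad.
Time lag = φ / ω = 1.43 / 1.99×10^-7 = 7.18×10^6 s = 83.1 days.

83.1 days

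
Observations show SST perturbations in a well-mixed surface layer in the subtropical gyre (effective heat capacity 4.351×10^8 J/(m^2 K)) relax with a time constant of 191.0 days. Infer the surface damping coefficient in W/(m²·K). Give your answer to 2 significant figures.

26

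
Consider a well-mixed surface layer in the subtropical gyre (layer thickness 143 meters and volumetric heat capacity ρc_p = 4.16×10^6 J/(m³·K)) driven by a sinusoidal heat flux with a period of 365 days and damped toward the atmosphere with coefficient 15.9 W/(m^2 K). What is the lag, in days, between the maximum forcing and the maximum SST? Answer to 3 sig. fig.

Areal heat capacity C = ρc_p × D = 4.16×10^6 × 143 = 5.95×10^8 J m⁻² K⁻¹.
ω = 2π / 3.15×10^7 s = 1.99×10^-7 s⁻¹.
Phase lag φ = arctan(Cω/λ) = arctan(119/15.9) = 1.44 rad.
Time lag = φ / ω = 1.44 / 1.99×10^-7 = 7.21×10^6 s = 83.5 days.

83.5 days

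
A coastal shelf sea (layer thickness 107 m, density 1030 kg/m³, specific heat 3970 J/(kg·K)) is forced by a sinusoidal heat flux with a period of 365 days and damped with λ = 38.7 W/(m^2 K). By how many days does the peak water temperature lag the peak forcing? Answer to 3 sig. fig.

Areal heat capacity C = ρ c_p D = 1030 × 3970 × 107 = 4.38×10^8 J/(m²·K).
ω = 2π / 3.15×10^7 s = 1.99×10^-7 s⁻¹.
Phase lag φ = arctan(Cω/λ) = arctan(87.2/38.7) = 1.15 rad.
Time lag = φ / ω = 1.15 / 1.99×10^-7 = 5.79×10^6 s = 67.0 days.

67.0 days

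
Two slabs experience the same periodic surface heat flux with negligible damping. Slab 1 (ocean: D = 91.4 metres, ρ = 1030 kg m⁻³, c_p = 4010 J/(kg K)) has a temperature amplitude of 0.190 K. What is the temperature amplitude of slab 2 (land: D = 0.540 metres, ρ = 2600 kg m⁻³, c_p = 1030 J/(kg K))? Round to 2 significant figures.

50 K

C_ocean = 3.78×10^8 J/(m²·K); C_land = 1.45×10^6 J/(m²·K).
A ∝ 1/C ⇒ A_land = A_ocean × C_ocean/C_land = 0.190 × 261 = 49.6 K.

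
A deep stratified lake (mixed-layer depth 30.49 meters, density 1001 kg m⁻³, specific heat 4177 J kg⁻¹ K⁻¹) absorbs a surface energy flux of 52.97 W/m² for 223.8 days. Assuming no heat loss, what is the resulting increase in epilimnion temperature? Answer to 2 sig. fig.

Areal heat capacity C = ρ c_p D = 1001 × 4177 × 30.49 = 1.27×10^8 J/(m^2 K).
Net heat input Q = F Δt = 52.97 × (223.8 days × 86400 s/day) = 1.02×10^9 J/m².
ΔT = Q / C = 1.02×10^9 / 1.27×10^8 = 8.03 K.

8.0 K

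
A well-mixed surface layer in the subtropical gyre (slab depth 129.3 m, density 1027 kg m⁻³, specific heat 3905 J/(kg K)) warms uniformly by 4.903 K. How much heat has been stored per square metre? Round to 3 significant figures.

2.54×10^9

Areal heat capacity C = ρ c_p D = 1027 × 3905 × 129.3 = 5.19×10^8 J/(m^2 K).
ΔQ = C ΔT = 5.19×10^8 × 4.903 = 2.54×10^9 J/m².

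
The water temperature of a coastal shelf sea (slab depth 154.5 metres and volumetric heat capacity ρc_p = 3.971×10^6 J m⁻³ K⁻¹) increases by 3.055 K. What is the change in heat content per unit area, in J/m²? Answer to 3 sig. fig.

1.87×10^9

Areal heat capacity C = ρc_p × D = 3.971×10^6 × 154.5 = 6.14×10^8 J/(m^2 K).
ΔQ = C ΔT = 6.14×10^8 × 3.055 = 1.87×10^9 J/m².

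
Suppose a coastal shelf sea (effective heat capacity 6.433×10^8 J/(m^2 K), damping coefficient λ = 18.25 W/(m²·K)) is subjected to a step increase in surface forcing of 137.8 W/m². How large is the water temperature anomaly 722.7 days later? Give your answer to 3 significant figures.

Areal heat capacity C = 6.433×10^8 J/(m^2 K) (given).
τ = C / λ = 6.43×10^8 / 18.25 = 3.52×10^7 s.
Equilibrium anomaly ΔT_eq = F / λ = 137.8 / 18.25 = 7.55 K.
t = 722.7 days = 6.24×10^7 s, so t/τ = 1.77.
ΔT(t) = ΔT_eq (1 − e^(−t/τ)) = 7.55 × (1 − e^−1.77) = 6.27 K.

6.27 K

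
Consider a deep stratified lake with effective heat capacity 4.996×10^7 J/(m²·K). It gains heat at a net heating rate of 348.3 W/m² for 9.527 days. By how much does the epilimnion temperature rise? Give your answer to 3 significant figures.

5.74 K

Areal heat capacity C = 4.996×10^7 J/(m²·K) (given).
Net heat input Q = F Δt = 348.3 × (9.527 days × 86400 s/day) = 2.87×10^8 J/m².
ΔT = Q / C = 2.87×10^8 / 5.00×10^7 = 5.74 K.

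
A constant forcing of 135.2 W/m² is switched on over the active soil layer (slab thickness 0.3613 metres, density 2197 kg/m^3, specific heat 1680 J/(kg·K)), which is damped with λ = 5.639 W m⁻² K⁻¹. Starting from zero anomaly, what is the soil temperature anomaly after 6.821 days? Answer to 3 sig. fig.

22.0 K

Areal heat capacity C = ρ c_p D = 2197 × 1680 × 0.3613 = 1.33×10^6 J/(m²·K).
τ = C / λ = 1.33×10^6 / 5.639 = 2.36×10^5 s.
Equilibrium anomaly ΔT_eq = F / λ = 135.2 / 5.639 = 24.0 K.
t = 6.821 days = 5.89×10^5 s, so t/τ = 2.49.
ΔT(t) = ΔT_eq (1 − e^(−t/τ)) = 24.0 × (1 − e^−2.49) = 22.0 K.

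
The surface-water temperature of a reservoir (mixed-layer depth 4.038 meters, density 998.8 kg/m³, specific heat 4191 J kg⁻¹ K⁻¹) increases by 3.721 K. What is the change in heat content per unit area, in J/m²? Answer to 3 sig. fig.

6.29×10^7

Areal heat capacity C = ρ c_p D = 998.8 × 4191 × 4.038 = 1.69×10^7 J m⁻² K⁻¹.
ΔQ = C ΔT = 1.69×10^7 × 3.721 = 6.29×10^7 J/m².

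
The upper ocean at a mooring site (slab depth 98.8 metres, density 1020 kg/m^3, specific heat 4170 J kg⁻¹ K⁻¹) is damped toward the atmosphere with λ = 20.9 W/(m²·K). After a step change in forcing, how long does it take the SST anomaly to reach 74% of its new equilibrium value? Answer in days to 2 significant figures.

310 days

Areal heat capacity C = ρ c_p D = 1020 × 4170 × 98.8 = 4.20×10^8 J/(m²·K).
τ = C / λ = 4.20×10^8 / 20.9 = 2.01×10^7 s.
Fraction reached: 1 − e^(−t/τ) = 0.74 ⇒ t = −τ ln(1 − 0.74) = τ × 1.35.
t = 2.71×10^7 s = 313 days.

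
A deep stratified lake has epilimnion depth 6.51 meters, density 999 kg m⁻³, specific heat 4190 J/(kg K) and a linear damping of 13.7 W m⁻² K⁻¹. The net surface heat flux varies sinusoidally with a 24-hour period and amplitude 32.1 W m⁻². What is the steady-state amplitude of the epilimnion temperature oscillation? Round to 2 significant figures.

Areal heat capacity C = ρ c_p D = 999 × 4190 × 6.51 = 2.72×10^7 J/(m²·K).
Angular frequency ω = 2π / T = 2π / 86400 s = 7.27×10^-5 s⁻¹.
√((Cω)² + λ²) = √((1980)² + 13.7²) = 1980 W/(m²·K).
Amplitude A = F₀ / √((Cω)²+λ²) = 32.1 / 1980 = 0.0162 K.

0.016 K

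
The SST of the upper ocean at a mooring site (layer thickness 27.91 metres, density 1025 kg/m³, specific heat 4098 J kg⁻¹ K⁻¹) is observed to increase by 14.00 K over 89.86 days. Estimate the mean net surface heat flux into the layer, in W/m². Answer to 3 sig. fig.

211

Areal heat capacity C = ρ c_p D = 1025 × 4098 × 27.91 = 1.17×10^8 J/(m²·K).
Required heat per unit area: Q = C ΔT = 1.17×10^8 × 14.00 = 1.64×10^9 J/m².
Flux F = Q / Δt = 1.64×10^9 / 7.76×10^6 s = 211 W/m².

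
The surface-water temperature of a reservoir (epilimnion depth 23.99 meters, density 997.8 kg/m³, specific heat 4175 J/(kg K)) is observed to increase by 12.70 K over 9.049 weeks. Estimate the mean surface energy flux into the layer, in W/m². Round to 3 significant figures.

232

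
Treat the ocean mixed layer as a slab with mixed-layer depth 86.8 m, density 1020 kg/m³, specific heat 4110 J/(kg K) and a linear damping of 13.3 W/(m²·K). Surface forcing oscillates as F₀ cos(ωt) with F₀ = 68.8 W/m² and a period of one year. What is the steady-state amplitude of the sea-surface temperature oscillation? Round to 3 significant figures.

Areal heat capacity C = ρ c_p D = 1020 × 4110 × 86.8 = 3.64×10^8 J/(m^2 K).
Angular frequency ω = 2π / T = 2π / 3.15×10^7 s = 1.99×10^-7 s⁻¹.
√((Cω)² + λ²) = √((72.5)² + 13.3²) = 73.7 W/(m²·K).
Amplitude A = F₀ / √((Cω)²+λ²) = 68.8 / 73.7 = 0.933 K.

0.933 K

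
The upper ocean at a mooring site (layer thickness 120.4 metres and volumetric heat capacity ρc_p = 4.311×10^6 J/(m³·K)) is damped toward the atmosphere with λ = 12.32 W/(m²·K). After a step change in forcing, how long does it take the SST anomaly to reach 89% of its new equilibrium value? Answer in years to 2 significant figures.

Areal heat capacity C = ρc_p × D = 4.311×10^6 × 120.4 = 5.19×10^8 J/(m²·K).
τ = C / λ = 5.19×10^8 / 12.32 = 4.21×10^7 s.
Fraction reached: 1 − e^(−t/τ) = 0.89 ⇒ t = −τ ln(1 − 0.89) = τ × 2.21.
t = 9.30×10^7 s = 2.95 years.

2.9 years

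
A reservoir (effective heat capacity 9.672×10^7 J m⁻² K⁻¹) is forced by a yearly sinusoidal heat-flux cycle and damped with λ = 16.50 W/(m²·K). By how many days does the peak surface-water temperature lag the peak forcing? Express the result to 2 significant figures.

50 days

Areal heat capacity C = 9.672×10^7 J m⁻² K⁻¹ (given).
ω = 2π / 3.15×10^7 s = 1.99×10^-7 s⁻¹.
Phase lag φ = arctan(Cω/λ) = arctan(19.3/16.50) = 0.863 rad.
Time lag = φ / ω = 0.863 / 1.99×10^-7 = 4.33×10^6 s = 50.1 days.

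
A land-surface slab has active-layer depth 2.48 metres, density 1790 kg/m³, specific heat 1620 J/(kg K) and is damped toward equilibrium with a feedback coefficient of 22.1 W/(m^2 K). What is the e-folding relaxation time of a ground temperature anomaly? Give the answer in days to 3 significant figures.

3.77 days

Areal heat capacity C = ρ c_p D = 1790 × 1620 × 2.48 = 7.19×10^6 J m⁻² K⁻¹.
Relaxation time τ = C / λ = 7.19×10^6 / 22.1 = 3.25×10^5 s.
In days: 3.25×10^5 s / (86400 s/day) = 3.77 days.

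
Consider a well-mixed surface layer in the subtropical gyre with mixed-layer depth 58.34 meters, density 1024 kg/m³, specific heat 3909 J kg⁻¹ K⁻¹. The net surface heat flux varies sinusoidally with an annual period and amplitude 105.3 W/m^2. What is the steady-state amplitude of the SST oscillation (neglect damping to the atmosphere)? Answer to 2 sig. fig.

2.3 K

Areal heat capacity C = ρ c_p D = 1024 × 3909 × 58.34 = 2.34×10^8 J/(m^2 K).
Angular frequency ω = 2π / T = 2π / 3.15×10^7 s = 1.99×10^-7 s⁻¹.
Cω = 2.34×10^8 × 1.99×10^-7 = 46.5 W/(m²·K).
Amplitude A = F₀ / (Cω) = 105.3 / 46.5 = 2.26 K.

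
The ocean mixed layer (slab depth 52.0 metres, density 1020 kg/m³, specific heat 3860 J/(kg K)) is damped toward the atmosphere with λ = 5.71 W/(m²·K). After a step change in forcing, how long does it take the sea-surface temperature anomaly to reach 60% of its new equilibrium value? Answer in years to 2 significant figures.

Areal heat capacity C = ρ c_p D = 1020 × 3860 × 52.0 = 2.05×10^8 J/(m^2 K).
τ = C / λ = 2.05×10^8 / 5.71 = 3.59×10^7 s.
Fraction reached: 1 − e^(−t/τ) = 0.60 ⇒ t = −τ ln(1 − 0.60) = τ × 0.916.
t = 3.29×10^7 s = 1.04 years.

1.0 years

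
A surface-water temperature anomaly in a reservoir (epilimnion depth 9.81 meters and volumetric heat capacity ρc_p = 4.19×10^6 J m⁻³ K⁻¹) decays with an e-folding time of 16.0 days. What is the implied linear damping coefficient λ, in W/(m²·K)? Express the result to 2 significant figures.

30

Areal heat capacity C = ρc_p × D = 4.19×10^6 × 9.81 = 4.11×10^7 J m⁻² K⁻¹.
τ = 16.0 days = 1.38×10^6 s.
λ = C / τ = 4.11×10^7 / 1.38×10^6 = 29.7 W/(m²·K).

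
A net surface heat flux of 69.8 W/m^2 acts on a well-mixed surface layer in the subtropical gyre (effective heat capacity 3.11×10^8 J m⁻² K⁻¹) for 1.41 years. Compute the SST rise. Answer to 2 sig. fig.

10 K

Areal heat capacity C = 3.11×10^8 J m⁻² K⁻¹ (given).
Net heat input Q = F Δt = 69.8 × (1.41 years × 3.156×10^7 s/year) = 3.11×10^9 J/m².
ΔT = Q / C = 3.11×10^9 / 3.11×10^8 = 9.99 K.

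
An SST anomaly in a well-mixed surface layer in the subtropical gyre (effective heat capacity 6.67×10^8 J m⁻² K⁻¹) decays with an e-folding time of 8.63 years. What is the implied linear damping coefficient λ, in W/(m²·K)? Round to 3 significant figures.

Areal heat capacity C = 6.67×10^8 J m⁻² K⁻¹ (given).
τ = 8.63 years = 2.72×10^8 s.
λ = C / τ = 6.67×10^8 / 2.72×10^8 = 2.45 W/(m²·K).

2.45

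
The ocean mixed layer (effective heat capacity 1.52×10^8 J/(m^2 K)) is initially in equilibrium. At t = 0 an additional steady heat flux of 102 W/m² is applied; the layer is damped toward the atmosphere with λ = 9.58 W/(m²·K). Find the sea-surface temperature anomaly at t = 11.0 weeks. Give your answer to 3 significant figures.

Areal heat capacity C = 1.52×10^8 J/(m^2 K) (given).
τ = C / λ = 1.52×10^8 / 9.58 = 1.59×10^7 s.
Equilibrium anomaly ΔT_eq = F / λ = 102 / 9.58 = 10.6 K.
t = 11.0 weeks = 6.65×10^6 s, so t/τ = 0.419.
ΔT(t) = ΔT_eq (1 − e^(−t/τ)) = 10.6 × (1 − e^−0.419) = 3.65 K.

3.65 K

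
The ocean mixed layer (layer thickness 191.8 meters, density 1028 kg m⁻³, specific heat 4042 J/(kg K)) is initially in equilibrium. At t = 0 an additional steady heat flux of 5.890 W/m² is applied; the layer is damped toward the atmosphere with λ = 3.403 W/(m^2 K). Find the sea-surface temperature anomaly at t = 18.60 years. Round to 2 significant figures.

1.6 K

Areal heat capacity C = ρ c_p D = 1028 × 4042 × 191.8 = 7.97×10^8 J/(m^2 K).
τ = C / λ = 7.97×10^8 / 3.403 = 2.34×10^8 s.
Equilibrium anomaly ΔT_eq = F / λ = 5.890 / 3.403 = 1.73 K.
t = 18.60 years = 5.87×10^8 s, so t/τ = 2.51.
ΔT(t) = ΔT_eq (1 − e^(−t/τ)) = 1.73 × (1 − e^−2.51) = 1.59 K.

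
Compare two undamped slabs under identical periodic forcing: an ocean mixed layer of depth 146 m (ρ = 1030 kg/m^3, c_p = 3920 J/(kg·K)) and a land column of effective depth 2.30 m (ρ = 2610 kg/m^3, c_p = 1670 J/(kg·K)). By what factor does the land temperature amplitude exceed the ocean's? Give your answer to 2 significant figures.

59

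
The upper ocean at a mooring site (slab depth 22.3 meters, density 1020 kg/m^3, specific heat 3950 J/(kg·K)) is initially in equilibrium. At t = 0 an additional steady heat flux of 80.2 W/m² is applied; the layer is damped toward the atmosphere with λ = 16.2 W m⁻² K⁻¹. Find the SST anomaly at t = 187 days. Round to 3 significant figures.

Areal heat capacity C = ρ c_p D = 1020 × 3950 × 22.3 = 8.98×10^7 J/(m^2 K).
τ = C / λ = 8.98×10^7 / 16.2 = 5.55×10^6 s.
Equilibrium anomaly ΔT_eq = F / λ = 80.2 / 16.2 = 4.95 K.
t = 187 days = 1.62×10^7 s, so t/τ = 2.91.
ΔT(t) = ΔT_eq (1 − e^(−t/τ)) = 4.95 × (1 − e^−2.91) = 4.68 K.

4.68 K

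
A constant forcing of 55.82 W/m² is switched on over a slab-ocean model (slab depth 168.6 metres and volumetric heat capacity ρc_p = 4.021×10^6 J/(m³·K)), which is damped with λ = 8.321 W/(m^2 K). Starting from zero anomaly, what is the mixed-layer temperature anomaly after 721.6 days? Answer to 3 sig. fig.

Areal heat capacity C = ρc_p × D = 4.021×10^6 × 168.6 = 6.78×10^8 J m⁻² K⁻¹.
τ = C / λ = 6.78×10^8 / 8.321 = 8.15×10^7 s.
Equilibrium anomaly ΔT_eq = F / λ = 55.82 / 8.321 = 6.71 K.
t = 721.6 days = 6.23×10^7 s, so t/τ = 0.765.
ΔT(t) = ΔT_eq (1 − e^(−t/τ)) = 6.71 × (1 − e^−0.765) = 3.59 K.

3.59 K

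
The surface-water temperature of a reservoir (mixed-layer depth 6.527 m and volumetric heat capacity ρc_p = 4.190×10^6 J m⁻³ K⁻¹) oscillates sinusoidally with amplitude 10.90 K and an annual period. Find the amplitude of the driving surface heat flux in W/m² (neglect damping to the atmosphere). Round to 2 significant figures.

59

Areal heat capacity C = ρc_p × D = 4.190×10^6 × 6.527 = 2.73×10^7 J/(m^2 K).
ω = 2π / 3.15×10^7 s = 1.99×10^-7 s⁻¹.
Cω = 2.73×10^7 × 1.99×10^-7 = 5.45 W/(m²·K).
F₀ = A × Cω = 10.90 × 5.45 = 59.4 W/m².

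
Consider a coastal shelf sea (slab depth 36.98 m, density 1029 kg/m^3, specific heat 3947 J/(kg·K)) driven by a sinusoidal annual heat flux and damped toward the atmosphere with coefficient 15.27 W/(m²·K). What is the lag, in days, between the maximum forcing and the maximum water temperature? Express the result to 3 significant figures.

Areal heat capacity C = ρ c_p D = 1029 × 3947 × 36.98 = 1.50×10^8 J m⁻² K⁻¹.
ω = 2π / 3.15×10^7 s = 1.99×10^-7 s⁻¹.
Phase lag φ = arctan(Cω/λ) = arctan(29.9/15.27) = 1.10 rad.
Time lag = φ / ω = 1.10 / 1.99×10^-7 = 5.52×10^6 s = 63.8 days.

63.8 days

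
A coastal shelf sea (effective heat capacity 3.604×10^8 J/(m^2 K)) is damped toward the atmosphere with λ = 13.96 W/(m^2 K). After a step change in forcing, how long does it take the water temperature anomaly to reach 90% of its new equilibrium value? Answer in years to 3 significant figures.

1.88 years

Areal heat capacity C = 3.604×10^8 J/(m^2 K) (given).
τ = C / λ = 3.60×10^8 / 13.96 = 2.58×10^7 s.
Fraction reached: 1 − e^(−t/τ) = 0.90 ⇒ t = −τ ln(1 − 0.90) = τ × 2.30.
t = 5.94×10^7 s = 1.88 years.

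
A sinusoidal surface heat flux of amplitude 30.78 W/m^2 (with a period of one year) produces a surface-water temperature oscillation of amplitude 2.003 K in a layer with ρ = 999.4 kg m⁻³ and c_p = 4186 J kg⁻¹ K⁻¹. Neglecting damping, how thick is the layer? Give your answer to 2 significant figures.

18 m

ω = 2π / 3.15×10^7 s = 1.99×10^-7 s⁻¹.
Required C = F₀ / (A ω) = 30.78 / (2.003 × 1.99×10^-7) = 7.71×10^7 J/(m²·K).
D = C / (ρ c_p) = 7.71×10^7 / (999.4 × 4186) = 18.4 m.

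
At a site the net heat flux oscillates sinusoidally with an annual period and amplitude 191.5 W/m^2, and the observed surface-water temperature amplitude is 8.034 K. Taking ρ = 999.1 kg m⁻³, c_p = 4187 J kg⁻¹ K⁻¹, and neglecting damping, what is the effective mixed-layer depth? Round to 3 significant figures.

ω = 2π / 3.15×10^7 s = 1.99×10^-7 s⁻¹.
Required C = F₀ / (A ω) = 191.5 / (8.034 × 1.99×10^-7) = 1.20×10^8 J/(m²·K).
D = C / (ρ c_p) = 1.20×10^8 / (999.1 × 4187) = 28.6 m.

28.6 m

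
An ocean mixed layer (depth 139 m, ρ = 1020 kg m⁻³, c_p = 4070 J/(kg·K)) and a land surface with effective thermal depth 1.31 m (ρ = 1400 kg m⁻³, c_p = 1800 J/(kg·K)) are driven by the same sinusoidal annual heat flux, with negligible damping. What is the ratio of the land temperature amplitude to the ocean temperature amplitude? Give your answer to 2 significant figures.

170

C_ocean = 1020 × 4070 × 139 = 5.77×10^8 J/(m²·K).
C_land = 1400 × 1800 × 1.31 = 3.30×10^6 J/(m²·K).
Undamped amplitude ∝ 1/C, so A_land/A_ocean = C_ocean/C_land = 175.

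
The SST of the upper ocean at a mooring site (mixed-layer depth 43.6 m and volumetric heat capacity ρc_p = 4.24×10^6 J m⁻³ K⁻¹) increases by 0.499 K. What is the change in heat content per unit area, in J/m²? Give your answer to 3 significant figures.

Areal heat capacity C = ρc_p × D = 4.24×10^6 × 43.6 = 1.85×10^8 J/(m²·K).
ΔQ = C ΔT = 1.85×10^8 × 0.499 = 9.22×10^7 J/m².

9.22×10^7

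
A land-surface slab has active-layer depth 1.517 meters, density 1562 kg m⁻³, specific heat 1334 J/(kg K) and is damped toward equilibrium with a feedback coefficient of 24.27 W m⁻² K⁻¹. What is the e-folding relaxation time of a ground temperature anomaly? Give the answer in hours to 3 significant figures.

36.2 hours

Areal heat capacity C = ρ c_p D = 1562 × 1334 × 1.517 = 3.16×10^6 J/(m^2 K).
Relaxation time τ = C / λ = 3.16×10^6 / 24.27 = 1.30×10^5 s.
In hours: 1.30×10^5 s / (3600 s/hour) = 36.2 hours.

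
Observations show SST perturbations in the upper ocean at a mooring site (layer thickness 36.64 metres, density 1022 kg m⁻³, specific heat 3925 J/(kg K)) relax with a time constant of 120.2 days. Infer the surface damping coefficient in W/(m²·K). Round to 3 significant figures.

14.2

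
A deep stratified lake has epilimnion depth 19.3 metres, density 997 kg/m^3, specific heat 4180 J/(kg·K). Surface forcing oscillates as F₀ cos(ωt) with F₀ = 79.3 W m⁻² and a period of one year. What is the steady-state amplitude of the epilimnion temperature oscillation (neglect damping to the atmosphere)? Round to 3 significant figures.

Areal heat capacity C = ρ c_p D = 997 × 4180 × 19.3 = 8.04×10^7 J m⁻² K⁻¹.
Angular frequency ω = 2π / T = 2π / 3.15×10^7 s = 1.99×10^-7 s⁻¹.
Cω = 8.04×10^7 × 1.99×10^-7 = 16.0 W/(m²·K).
Amplitude A = F₀ / (Cω) = 79.3 / 16.0 = 4.95 K.

4.95 K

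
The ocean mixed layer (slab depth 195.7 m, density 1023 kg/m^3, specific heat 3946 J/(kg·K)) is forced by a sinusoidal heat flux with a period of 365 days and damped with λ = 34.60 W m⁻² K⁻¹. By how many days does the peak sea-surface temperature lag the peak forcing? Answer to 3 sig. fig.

78.7 days

Areal heat capacity C = ρ c_p D = 1023 × 3946 × 195.7 = 7.90×10^8 J/(m^2 K).
ω = 2π / 3.15×10^7 s = 1.99×10^-7 s⁻¹.
Phase lag φ = arctan(Cω/λ) = arctan(157/34.60) = 1.35 rad.
Time lag = φ / ω = 1.35 / 1.99×10^-7 = 6.80×10^6 s = 78.7 days.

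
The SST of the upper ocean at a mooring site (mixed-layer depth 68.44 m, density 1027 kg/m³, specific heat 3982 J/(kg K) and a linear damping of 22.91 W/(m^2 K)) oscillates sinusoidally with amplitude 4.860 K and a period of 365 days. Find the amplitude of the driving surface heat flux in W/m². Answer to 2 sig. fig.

Areal heat capacity C = ρ c_p D = 1027 × 3982 × 68.44 = 2.80×10^8 J/(m^2 K).
ω = 2π / 3.15×10^7 s = 1.99×10^-7 s⁻¹.
√((Cω)² + λ²) = √((55.8)² + 22.91²) = 60.3 W/(m²·K).
F₀ = A × √((Cω)²+λ²) = 4.860 × 60.3 = 293 W/m².

290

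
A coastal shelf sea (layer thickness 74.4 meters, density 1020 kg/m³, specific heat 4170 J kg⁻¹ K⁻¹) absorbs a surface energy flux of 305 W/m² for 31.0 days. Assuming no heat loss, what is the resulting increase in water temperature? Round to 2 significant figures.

Areal heat capacity C = ρ c_p D = 1020 × 4170 × 74.4 = 3.16×10^8 J m⁻² K⁻¹.
Net heat input Q = F Δt = 305 × (31.0 days × 86400 s/day) = 8.17×10^8 J/m².
ΔT = Q / C = 8.17×10^8 / 3.16×10^8 = 2.58 K.

2.6 K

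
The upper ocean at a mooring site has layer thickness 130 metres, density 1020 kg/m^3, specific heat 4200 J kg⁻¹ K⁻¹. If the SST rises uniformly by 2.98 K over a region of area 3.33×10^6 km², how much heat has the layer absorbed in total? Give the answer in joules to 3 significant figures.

5.53×10^21 J

Areal heat capacity C = ρ c_p D = 1020 × 4200 × 130 = 5.57×10^8 J/(m^2 K).
Heat per unit area: q = C ΔT = 5.57×10^8 × 2.98 = 1.66×10^9 J/m².
Total heat: Q = q × A = 1.66×10^9 × (3.33×10^6 × 10⁶ m²) = 5.53×10^21 J.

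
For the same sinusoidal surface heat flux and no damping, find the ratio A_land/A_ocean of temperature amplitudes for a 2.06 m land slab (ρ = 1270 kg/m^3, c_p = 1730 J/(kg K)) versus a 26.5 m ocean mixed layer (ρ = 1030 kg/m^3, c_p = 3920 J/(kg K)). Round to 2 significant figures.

C_ocean = 1030 × 3920 × 26.5 = 1.07×10^8 J/(m²·K).
C_land = 1270 × 1730 × 2.06 = 4.53×10^6 J/(m²·K).
Undamped amplitude ∝ 1/C, so A_land/A_ocean = C_ocean/C_land = 23.6.

24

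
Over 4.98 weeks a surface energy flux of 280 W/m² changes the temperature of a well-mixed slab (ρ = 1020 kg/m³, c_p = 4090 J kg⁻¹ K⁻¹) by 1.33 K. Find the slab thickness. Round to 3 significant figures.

Heat input Q = F Δt = 280 × 3.01×10^6 s = 8.43×10^8 J/m².
Required areal heat capacity C = Q / ΔT = 6.34×10^8 J/(m²·K).
Depth D = C / (ρ c_p) = 6.34×10^8 / (1020 × 4090) = 152 m.

152 m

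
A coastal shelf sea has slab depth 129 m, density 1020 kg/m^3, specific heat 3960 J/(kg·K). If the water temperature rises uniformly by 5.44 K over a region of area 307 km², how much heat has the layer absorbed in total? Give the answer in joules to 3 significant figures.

8.70×10^17 J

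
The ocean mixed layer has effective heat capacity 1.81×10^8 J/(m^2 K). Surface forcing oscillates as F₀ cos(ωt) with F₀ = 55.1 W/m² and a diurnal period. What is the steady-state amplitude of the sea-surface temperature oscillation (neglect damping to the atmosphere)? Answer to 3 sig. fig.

Areal heat capacity C = 1.81×10^8 J/(m^2 K) (given).
Angular frequency ω = 2π / T = 2π / 86400 s = 7.27×10^-5 s⁻¹.
Cω = 1.81×10^8 × 7.27×10^-5 = 13200 W/(m²·K).
Amplitude A = F₀ / (Cω) = 55.1 / 13200 = 0.00419 K.

0.00419 K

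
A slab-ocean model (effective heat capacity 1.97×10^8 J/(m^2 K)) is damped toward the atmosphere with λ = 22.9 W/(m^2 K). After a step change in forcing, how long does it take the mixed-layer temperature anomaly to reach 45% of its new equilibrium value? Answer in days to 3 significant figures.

Areal heat capacity C = 1.97×10^8 J/(m^2 K) (given).
τ = C / λ = 1.97×10^8 / 22.9 = 8.60×10^6 s.
Fraction reached: 1 − e^(−t/τ) = 0.45 ⇒ t = −τ ln(1 − 0.45) = τ × 0.598.
t = 5.14×10^6 s = 59.5 days.

59.5 days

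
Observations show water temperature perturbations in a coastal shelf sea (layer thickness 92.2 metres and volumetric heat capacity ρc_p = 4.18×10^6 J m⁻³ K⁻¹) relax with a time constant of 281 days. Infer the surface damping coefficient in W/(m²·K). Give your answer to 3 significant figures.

15.9

Areal heat capacity C = ρc_p × D = 4.18×10^6 × 92.2 = 3.85×10^8 J/(m^2 K).
τ = 281 days = 2.43×10^7 s.
λ = C / τ = 3.85×10^8 / 2.43×10^7 = 15.9 W/(m²·K).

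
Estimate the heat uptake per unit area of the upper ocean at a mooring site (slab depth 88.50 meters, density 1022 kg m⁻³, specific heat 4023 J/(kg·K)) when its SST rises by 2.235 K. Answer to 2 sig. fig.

Areal heat capacity C = ρ c_p D = 1022 × 4023 × 88.50 = 3.64×10^8 J m⁻² K⁻¹.
ΔQ = C ΔT = 3.64×10^8 × 2.235 = 8.13×10^8 J/m².

8.1×10^8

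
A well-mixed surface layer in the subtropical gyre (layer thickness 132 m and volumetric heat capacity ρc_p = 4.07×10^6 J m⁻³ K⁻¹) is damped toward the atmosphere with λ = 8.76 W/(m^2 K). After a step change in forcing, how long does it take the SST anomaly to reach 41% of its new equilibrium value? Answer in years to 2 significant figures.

1.0 years

Areal heat capacity C = ρc_p × D = 4.07×10^6 × 132 = 5.37×10^8 J/(m²·K).
τ = C / λ = 5.37×10^8 / 8.76 = 6.13×10^7 s.
Fraction reached: 1 − e^(−t/τ) = 0.41 ⇒ t = −τ ln(1 − 0.41) = τ × 0.528.
t = 3.24×10^7 s = 1.03 years.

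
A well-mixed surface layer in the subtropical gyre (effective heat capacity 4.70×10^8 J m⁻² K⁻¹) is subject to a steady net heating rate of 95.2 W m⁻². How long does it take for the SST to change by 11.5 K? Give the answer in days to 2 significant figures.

660 days

Areal heat capacity C = 4.70×10^8 J m⁻² K⁻¹ (given).
Time required: Δt = C ΔT / F = 4.70×10^8 × 11.5 / 95.2 = 5.68×10^7 s.
In days: 5.68×10^7 s / (86400 s/day) = 657 days.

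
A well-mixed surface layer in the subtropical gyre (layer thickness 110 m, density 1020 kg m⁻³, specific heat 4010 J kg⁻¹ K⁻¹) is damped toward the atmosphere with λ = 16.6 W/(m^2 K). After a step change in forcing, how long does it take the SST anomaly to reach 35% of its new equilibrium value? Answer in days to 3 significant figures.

Areal heat capacity C = ρ c_p D = 1020 × 4010 × 110 = 4.50×10^8 J m⁻² K⁻¹.
τ = C / λ = 4.50×10^8 / 16.6 = 2.71×10^7 s.
Fraction reached: 1 − e^(−t/τ) = 0.35 ⇒ t = −τ ln(1 − 0.35) = τ × 0.431.
t = 1.17×10^7 s = 135 days.

135 days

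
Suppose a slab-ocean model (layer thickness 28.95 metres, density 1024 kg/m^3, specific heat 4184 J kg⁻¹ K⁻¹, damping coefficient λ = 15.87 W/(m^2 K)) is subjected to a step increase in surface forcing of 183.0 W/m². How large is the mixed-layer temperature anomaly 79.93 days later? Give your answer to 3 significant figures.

Areal heat capacity C = ρ c_p D = 1024 × 4184 × 28.95 = 1.24×10^8 J m⁻² K⁻¹.
τ = C / λ = 1.24×10^8 / 15.87 = 7.82×10^6 s.
Equilibrium anomaly ΔT_eq = F / λ = 183.0 / 15.87 = 11.5 K.
t = 79.93 days = 6.91×10^6 s, so t/τ = 0.884.
ΔT(t) = ΔT_eq (1 − e^(−t/τ)) = 11.5 × (1 − e^−0.884) = 6.77 K.

6.77 K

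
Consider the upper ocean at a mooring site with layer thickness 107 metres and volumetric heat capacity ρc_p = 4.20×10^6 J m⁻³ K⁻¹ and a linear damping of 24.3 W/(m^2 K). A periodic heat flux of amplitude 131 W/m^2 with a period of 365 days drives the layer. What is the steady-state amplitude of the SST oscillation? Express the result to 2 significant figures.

1.4 K

Areal heat capacity C = ρc_p × D = 4.20×10^6 × 107 = 4.49×10^8 J m⁻² K⁻¹.
Angular frequency ω = 2π / T = 2π / 3.15×10^7 s = 1.99×10^-7 s⁻¹.
√((Cω)² + λ²) = √((89.5)² + 24.3²) = 92.8 W/(m²·K).
Amplitude A = F₀ / √((Cω)²+λ²) = 131 / 92.8 = 1.41 K.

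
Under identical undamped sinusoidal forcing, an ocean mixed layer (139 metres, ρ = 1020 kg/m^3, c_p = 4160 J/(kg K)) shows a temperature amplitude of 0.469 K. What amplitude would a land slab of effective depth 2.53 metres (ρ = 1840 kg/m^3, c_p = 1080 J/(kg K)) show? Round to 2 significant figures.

C_ocean = 5.90×10^8 J/(m²·K); C_land = 5.03×10^6 J/(m²·K).
A ∝ 1/C ⇒ A_land = A_ocean × C_ocean/C_land = 0.469 × 117 = 55.0 K.

55 K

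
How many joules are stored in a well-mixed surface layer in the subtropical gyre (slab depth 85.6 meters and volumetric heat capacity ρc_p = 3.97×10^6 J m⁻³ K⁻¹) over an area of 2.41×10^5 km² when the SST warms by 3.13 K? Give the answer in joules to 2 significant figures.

Areal heat capacity C = ρc_p × D = 3.97×10^6 × 85.6 = 3.40×10^8 J m⁻² K⁻¹.
Heat per unit area: q = C ΔT = 3.40×10^8 × 3.13 = 1.06×10^9 J/m².
Total heat: Q = q × A = 1.06×10^9 × (2.41×10^5 × 10⁶ m²) = 2.56×10^20 J.

2.6×10^20 J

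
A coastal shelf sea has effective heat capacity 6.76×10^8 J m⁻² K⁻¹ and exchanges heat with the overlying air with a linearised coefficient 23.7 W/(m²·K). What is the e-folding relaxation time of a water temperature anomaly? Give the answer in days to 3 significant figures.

330 days

Areal heat capacity C = 6.76×10^8 J m⁻² K⁻¹ (given).
Relaxation time τ = C / λ = 6.76×10^8 / 23.7 = 2.85×10^7 s.
In days: 2.85×10^7 s / (86400 s/day) = 330 days.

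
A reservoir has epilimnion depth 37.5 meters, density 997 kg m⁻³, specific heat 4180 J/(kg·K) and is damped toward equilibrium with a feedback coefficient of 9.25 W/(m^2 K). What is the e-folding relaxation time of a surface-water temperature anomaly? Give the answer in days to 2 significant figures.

200 days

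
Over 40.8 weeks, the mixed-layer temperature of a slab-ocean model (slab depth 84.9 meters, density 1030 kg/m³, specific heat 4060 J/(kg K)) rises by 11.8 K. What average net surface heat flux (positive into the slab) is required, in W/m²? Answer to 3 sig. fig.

Areal heat capacity C = ρ c_p D = 1030 × 4060 × 84.9 = 3.55×10^8 J/(m^2 K).
Required heat per unit area: Q = C ΔT = 3.55×10^8 × 11.8 = 4.19×10^9 J/m².
Flux F = Q / Δt = 4.19×10^9 / 2.47×10^7 s = 170 W/m².

170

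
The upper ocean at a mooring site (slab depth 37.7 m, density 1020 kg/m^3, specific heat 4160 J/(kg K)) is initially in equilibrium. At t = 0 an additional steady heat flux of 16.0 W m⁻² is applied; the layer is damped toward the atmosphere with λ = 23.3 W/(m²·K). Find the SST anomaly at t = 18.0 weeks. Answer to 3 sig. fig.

0.546 K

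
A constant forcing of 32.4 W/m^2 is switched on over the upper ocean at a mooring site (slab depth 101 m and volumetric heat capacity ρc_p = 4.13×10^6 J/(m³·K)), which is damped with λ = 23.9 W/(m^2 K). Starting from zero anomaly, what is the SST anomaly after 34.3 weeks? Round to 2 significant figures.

0.94 K

Areal heat capacity C = ρc_p × D = 4.13×10^6 × 101 = 4.17×10^8 J/(m^2 K).
τ = C / λ = 4.17×10^8 / 23.9 = 1.75×10^7 s.
Equilibrium anomaly ΔT_eq = F / λ = 32.4 / 23.9 = 1.36 K.
t = 34.3 weeks = 2.07×10^7 s, so t/τ = 1.19.
ΔT(t) = ΔT_eq (1 − e^(−t/τ)) = 1.36 × (1 − e^−1.19) = 0.943 K.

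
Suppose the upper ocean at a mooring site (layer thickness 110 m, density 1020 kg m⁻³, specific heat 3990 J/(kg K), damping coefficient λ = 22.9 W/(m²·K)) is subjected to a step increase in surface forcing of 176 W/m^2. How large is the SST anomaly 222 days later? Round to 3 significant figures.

Areal heat capacity C = ρ c_p D = 1020 × 3990 × 110 = 4.48×10^8 J m⁻² K⁻¹.
τ = C / λ = 4.48×10^8 / 22.9 = 1.95×10^7 s.
Equilibrium anomaly ΔT_eq = F / λ = 176 / 22.9 = 7.69 K.
t = 222 days = 1.92×10^7 s, so t/τ = 0.981.
ΔT(t) = ΔT_eq (1 − e^(−t/τ)) = 7.69 × (1 − e^−0.981) = 4.80 K.

4.80 K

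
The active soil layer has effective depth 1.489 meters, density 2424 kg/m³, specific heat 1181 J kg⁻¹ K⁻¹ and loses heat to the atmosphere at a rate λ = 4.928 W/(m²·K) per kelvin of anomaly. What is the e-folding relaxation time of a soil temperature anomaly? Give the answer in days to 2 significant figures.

Areal heat capacity C = ρ c_p D = 2424 × 1181 × 1.489 = 4.26×10^6 J/(m^2 K).
Relaxation time τ = C / λ = 4.26×10^6 / 4.928 = 8.65×10^5 s.
In days: 8.65×10^5 s / (86400 s/day) = 10.0 days.

10 days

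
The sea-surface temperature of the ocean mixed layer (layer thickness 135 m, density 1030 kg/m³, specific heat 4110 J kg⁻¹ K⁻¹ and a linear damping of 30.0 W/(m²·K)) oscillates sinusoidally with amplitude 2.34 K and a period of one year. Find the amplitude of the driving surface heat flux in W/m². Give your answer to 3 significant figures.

276

Areal heat capacity C = ρ c_p D = 1030 × 4110 × 135 = 5.71×10^8 J m⁻² K⁻¹.
ω = 2π / 3.15×10^7 s = 1.99×10^-7 s⁻¹.
√((Cω)² + λ²) = √((114)² + 30.0²) = 118 W/(m²·K).
F₀ = A × √((Cω)²+λ²) = 2.34 × 118 = 276 W/m².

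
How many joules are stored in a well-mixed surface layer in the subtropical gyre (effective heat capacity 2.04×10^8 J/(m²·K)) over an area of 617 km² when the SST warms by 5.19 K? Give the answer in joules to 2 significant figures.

6.5×10^17 J

Areal heat capacity C = 2.04×10^8 J/(m²·K) (given).
Heat per unit area: q = C ΔT = 2.04×10^8 × 5.19 = 1.06×10^9 J/m².
Total heat: Q = q × A = 1.06×10^9 × (617 × 10⁶ m²) = 6.53×10^17 J.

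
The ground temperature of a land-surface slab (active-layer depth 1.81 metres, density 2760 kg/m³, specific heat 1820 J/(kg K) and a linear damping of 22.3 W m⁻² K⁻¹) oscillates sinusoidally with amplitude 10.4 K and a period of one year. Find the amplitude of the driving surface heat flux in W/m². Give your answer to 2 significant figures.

Areal heat capacity C = ρ c_p D = 2760 × 1820 × 1.81 = 9.09×10^6 J/(m²·K).
ω = 2π / 3.15×10^7 s = 1.99×10^-7 s⁻¹.
√((Cω)² + λ²) = √((1.81)² + 22.3²) = 22.4 W/(m²·K).
F₀ = A × √((Cω)²+λ²) = 10.4 × 22.4 = 233 W/m².

230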